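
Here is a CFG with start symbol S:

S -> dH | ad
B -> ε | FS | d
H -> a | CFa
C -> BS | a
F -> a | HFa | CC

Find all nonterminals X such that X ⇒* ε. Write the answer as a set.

Directly nullable (have an ε-rule): {B}.
Not nullable: C, F, H, S — each has a terminal in every rule's right-hand side or depends on a non-nullable symbol.

{B}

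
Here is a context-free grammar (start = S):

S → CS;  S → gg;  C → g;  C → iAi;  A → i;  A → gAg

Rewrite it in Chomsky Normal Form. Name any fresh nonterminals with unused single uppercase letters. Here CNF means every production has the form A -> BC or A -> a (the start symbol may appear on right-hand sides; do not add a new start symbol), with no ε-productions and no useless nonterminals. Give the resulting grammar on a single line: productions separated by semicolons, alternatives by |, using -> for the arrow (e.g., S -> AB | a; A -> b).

S -> BB | CS; A -> i | BE; B -> g; C -> g | DF; D -> i; E -> AB; F -> AD

No ε-productions.
No unit productions to eliminate.
TERM: introduce B -> g, D -> i and substitute in every rule of length ≥2.
BIN: A -> BAB becomes A -> BE, E -> AB; C -> DAD becomes C -> DF, F -> AD.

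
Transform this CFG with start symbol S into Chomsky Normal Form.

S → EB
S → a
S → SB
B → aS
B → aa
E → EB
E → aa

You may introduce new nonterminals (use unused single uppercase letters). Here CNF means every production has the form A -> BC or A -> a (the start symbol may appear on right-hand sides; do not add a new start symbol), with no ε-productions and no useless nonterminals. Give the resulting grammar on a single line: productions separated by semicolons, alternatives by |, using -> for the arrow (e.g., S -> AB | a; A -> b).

S -> a | EB | SB; A -> a; B -> AA | AS; E -> AA | EB

No ε-productions.
No unit productions to eliminate.
TERM: introduce A -> a and substitute in every rule of length ≥2.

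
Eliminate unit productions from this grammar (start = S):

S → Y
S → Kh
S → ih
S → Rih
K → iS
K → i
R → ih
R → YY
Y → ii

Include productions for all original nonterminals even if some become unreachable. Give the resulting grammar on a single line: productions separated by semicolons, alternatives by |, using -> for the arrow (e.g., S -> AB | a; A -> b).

Unit productions: S->Y.
Unit pairs (A ⇒* B via units): (S,Y).
S: inherits non-unit rules of {S, Y} → Kh | Rih | ih | ii.
K: inherits non-unit rules of {K} → i | iS.
R: inherits non-unit rules of {R} → YY | ih.
Y: inherits non-unit rules of {Y} → ii.

S -> Kh | ih | ii | Rih; K -> i | iS; R -> YY | ih; Y -> ii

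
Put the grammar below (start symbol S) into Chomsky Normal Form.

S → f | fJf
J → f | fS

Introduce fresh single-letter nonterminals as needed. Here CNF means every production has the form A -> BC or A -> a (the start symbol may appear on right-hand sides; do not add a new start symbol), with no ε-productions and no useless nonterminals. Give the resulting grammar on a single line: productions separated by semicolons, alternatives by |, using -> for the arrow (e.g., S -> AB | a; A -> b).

S -> f | AB; A -> f; B -> JA; J -> f | AS

No ε-productions.
No unit productions to eliminate.
TERM: introduce A -> f and substitute in every rule of length ≥2.
BIN: S -> AJA becomes S -> AB, B -> JA.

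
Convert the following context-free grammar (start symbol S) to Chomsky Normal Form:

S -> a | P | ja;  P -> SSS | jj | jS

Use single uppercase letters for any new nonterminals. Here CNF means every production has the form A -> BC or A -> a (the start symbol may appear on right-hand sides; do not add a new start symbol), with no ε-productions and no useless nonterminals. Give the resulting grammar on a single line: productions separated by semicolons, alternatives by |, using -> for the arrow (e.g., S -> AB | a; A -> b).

No ε-productions.
After unit-elimination: S -> a | jS | ja | jj | SSS; P -> jS | jj | SSS.
TERM: introduce B -> a, A -> j and substitute in every rule of length ≥2.
BIN: P -> SSS becomes P -> SC, C -> SS; S -> SSS becomes S -> SD, D -> SS.
Drop unreachable/unproductive: P.

S -> a | AA | AB | AS | SD; A -> j; B -> a; D -> SS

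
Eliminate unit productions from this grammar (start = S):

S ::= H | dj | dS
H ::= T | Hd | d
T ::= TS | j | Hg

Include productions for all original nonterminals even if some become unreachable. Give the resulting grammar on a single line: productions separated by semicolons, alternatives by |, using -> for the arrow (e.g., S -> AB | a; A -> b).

Unit productions: H->T, S->H.
Unit pairs (A ⇒* B via units): (H,T), (S,H), (S,T).
S: inherits non-unit rules of {H, S, T} → Hd | Hg | TS | d | dS | dj | j.
H: inherits non-unit rules of {H, T} → Hd | Hg | TS | d | j.
T: inherits non-unit rules of {T} → Hg | TS | j.

S -> d | j | Hd | Hg | TS | dS | dj; H -> d | j | Hd | Hg | TS; T -> j | Hg | TS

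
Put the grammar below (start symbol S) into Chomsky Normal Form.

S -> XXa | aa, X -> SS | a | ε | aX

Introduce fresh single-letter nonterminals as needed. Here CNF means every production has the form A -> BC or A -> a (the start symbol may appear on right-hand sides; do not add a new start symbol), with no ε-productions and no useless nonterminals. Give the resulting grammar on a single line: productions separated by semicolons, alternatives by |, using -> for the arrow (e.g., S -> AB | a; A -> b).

S -> a | AA | XA | XB; A -> a; B -> XA; X -> a | AX | SS

Nullable: {X}; after ε-elimination: S -> a | Xa | aa | XXa; X -> a | SS | aX.
No unit productions to eliminate.
TERM: introduce A -> a and substitute in every rule of length ≥2.
BIN: S -> XXA becomes S -> XB, B -> XA.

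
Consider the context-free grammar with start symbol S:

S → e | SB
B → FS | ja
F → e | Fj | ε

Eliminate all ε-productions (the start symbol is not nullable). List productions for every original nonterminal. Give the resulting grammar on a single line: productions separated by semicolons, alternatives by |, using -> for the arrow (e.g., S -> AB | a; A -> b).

Nullable set: {F}.
B -> FS: F nullable, giving FS | S.
Drop F -> ε.
F -> Fj: F nullable, giving Fj | j.
Unchanged (no nullable symbols): S -> SB; S -> e; B -> ja; F -> e.

S -> e | SB; B -> S | FS | ja; F -> e | j | Fj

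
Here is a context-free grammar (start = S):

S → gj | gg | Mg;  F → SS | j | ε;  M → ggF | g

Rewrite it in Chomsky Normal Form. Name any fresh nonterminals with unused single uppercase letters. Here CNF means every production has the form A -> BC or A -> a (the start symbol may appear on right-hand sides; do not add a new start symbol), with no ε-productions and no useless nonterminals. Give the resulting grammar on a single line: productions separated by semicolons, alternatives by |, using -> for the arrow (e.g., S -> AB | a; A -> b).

S -> AA | AB | MA; A -> g; B -> j; C -> AF; F -> j | SS; M -> g | AA | AC

Nullable: {F}; after ε-elimination: S -> Mg | gg | gj; F -> j | SS; M -> g | gg | ggF.
No unit productions to eliminate.
TERM: introduce A -> g, B -> j and substitute in every rule of length ≥2.
BIN: M -> AAF becomes M -> AC, C -> AF.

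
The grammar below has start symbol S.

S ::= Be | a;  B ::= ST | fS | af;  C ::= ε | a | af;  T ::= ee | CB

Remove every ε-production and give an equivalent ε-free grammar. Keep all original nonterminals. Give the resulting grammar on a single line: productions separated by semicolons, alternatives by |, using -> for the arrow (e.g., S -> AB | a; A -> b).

Nullable set: {C}.
Drop C -> ε.
T -> CB: C nullable, giving B | CB.
Unchanged (no nullable symbols): S -> Be; S -> a; B -> ST; B -> af; B -> fS; C -> a; C -> af; T -> ee.

S -> a | Be; B -> ST | af | fS; C -> a | af; T -> B | CB | ee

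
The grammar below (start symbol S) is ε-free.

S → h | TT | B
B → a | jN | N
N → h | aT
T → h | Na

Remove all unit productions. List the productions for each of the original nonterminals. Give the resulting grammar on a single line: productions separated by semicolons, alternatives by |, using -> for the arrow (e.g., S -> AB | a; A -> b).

S -> a | h | TT | aT | jN; B -> a | h | aT | jN; N -> h | aT; T -> h | Na

Unit productions: B->N, S->B.
Unit pairs (A ⇒* B via units): (B,N), (S,B), (S,N).
S: inherits non-unit rules of {B, N, S} → TT | a | aT | h | jN.
B: inherits non-unit rules of {B, N} → a | aT | h | jN.
N: inherits non-unit rules of {N} → aT | h.
T: inherits non-unit rules of {T} → Na | h.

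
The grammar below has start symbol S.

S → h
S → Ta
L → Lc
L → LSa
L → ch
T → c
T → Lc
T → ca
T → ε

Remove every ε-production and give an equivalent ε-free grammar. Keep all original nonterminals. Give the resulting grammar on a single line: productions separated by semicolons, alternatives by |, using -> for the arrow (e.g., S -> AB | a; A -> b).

Nullable set: {T}.
S -> Ta: T nullable, giving Ta | a.
Drop T -> ε.
Unchanged (no nullable symbols): S -> h; L -> LSa; L -> Lc; L -> ch; T -> Lc; T -> c; T -> ca.

S -> a | h | Ta; L -> Lc | ch | LSa; T -> c | Lc | ca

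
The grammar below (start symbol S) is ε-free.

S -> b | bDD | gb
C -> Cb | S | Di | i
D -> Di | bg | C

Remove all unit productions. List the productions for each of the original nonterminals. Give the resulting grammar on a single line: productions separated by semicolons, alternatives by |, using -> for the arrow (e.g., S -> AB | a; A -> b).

S -> b | gb | bDD; C -> b | i | Cb | Di | gb | bDD; D -> b | i | Cb | Di | bg | gb | bDD

Unit productions: C->S, D->C.
Unit pairs (A ⇒* B via units): (C,S), (D,C), (D,S).
S: inherits non-unit rules of {S} → b | bDD | gb.
C: inherits non-unit rules of {C, S} → Cb | Di | b | bDD | gb | i.
D: inherits non-unit rules of {C, D, S} → Cb | Di | b | bDD | bg | gb | i.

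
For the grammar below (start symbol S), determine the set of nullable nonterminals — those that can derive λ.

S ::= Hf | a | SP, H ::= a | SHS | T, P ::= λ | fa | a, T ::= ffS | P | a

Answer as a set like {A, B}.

Directly nullable (have an ε-rule): {P}.
T is nullable via T -> P (every symbol on the right is already known nullable).
H is nullable via H -> T (every symbol on the right is already known nullable).
Not nullable: S — each has a terminal in every rule's right-hand side or depends on a non-nullable symbol.

{H, P, T}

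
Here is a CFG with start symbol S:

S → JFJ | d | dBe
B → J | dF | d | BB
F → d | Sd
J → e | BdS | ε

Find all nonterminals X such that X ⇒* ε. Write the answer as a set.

Directly nullable (have an ε-rule): {J}.
B is nullable via B -> J (every symbol on the right is already known nullable).
Not nullable: F, S — each has a terminal in every rule's right-hand side or depends on a non-nullable symbol.

{B, J}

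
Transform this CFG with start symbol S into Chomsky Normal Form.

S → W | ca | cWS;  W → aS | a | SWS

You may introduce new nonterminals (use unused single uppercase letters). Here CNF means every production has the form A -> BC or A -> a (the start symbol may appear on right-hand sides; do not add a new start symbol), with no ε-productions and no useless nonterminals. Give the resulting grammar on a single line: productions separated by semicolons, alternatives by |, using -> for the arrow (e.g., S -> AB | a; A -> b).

S -> a | AS | BA | BC | SD; A -> a; B -> c; C -> WS; D -> WS; E -> WS; W -> a | AS | SE

No ε-productions.
After unit-elimination: S -> a | aS | ca | SWS | cWS; W -> a | aS | SWS.
TERM: introduce A -> a, B -> c and substitute in every rule of length ≥2.
BIN: S -> BWS becomes S -> BC, C -> WS; S -> SWS becomes S -> SD, D -> WS; W -> SWS becomes W -> SE, E -> WS.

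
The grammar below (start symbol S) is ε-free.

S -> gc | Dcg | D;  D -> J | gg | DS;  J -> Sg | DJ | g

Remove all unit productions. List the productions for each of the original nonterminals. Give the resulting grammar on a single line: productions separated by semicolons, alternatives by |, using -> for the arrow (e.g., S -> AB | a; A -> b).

Unit productions: D->J, S->D.
Unit pairs (A ⇒* B via units): (D,J), (S,D), (S,J).
S: inherits non-unit rules of {D, J, S} → DJ | DS | Dcg | Sg | g | gc | gg.
D: inherits non-unit rules of {D, J} → DJ | DS | Sg | g | gg.
J: inherits non-unit rules of {J} → DJ | Sg | g.

S -> g | DJ | DS | Sg | gc | gg | Dcg; D -> g | DJ | DS | Sg | gg; J -> g | DJ | Sg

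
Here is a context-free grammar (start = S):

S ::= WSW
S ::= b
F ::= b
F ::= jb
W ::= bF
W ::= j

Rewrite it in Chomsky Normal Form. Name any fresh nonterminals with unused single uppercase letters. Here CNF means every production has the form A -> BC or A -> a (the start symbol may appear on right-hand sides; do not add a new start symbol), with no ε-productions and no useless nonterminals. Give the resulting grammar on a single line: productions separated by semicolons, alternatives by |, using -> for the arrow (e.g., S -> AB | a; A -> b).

S -> b | WC; A -> j; B -> b; C -> SW; F -> b | AB; W -> j | BF

No ε-productions.
No unit productions to eliminate.
TERM: introduce B -> b, A -> j and substitute in every rule of length ≥2.
BIN: S -> WSW becomes S -> WC, C -> SW.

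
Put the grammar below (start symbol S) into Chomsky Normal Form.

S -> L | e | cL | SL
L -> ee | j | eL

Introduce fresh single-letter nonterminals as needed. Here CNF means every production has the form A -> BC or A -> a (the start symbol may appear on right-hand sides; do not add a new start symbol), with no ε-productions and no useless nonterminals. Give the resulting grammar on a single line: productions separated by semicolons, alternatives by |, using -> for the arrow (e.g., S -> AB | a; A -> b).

No ε-productions.
After unit-elimination: S -> e | j | SL | cL | eL | ee; L -> j | eL | ee.
TERM: introduce B -> c, A -> e and substitute in every rule of length ≥2.

S -> e | j | AA | AL | BL | SL; A -> e; B -> c; L -> j | AA | AL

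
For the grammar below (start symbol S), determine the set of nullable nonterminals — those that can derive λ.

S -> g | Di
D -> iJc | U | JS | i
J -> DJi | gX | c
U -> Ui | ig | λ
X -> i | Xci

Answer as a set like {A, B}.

Directly nullable (have an ε-rule): {U}.
D is nullable via D -> U (every symbol on the right is already known nullable).
Not nullable: J, S, X — each has a terminal in every rule's right-hand side or depends on a non-nullable symbol.

{D, U}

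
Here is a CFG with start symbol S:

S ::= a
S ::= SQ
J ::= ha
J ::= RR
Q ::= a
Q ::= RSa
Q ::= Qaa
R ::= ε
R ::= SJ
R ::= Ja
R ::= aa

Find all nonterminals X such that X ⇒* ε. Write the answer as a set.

{J, R}

Directly nullable (have an ε-rule): {R}.
J is nullable via J -> RR (every symbol on the right is already known nullable).
Not nullable: Q, S — each has a terminal in every rule's right-hand side or depends on a non-nullable symbol.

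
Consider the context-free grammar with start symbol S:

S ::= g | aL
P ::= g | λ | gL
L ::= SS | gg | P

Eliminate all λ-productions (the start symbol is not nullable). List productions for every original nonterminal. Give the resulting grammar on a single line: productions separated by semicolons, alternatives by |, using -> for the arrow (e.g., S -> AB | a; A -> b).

S -> a | g | aL; L -> P | SS | gg; P -> g | gL

Nullable set: {L, P}.
S -> aL: L nullable, giving a | aL.
L -> P: P nullable, giving P.
Drop P -> λ.
P -> gL: L nullable, giving g | gL.
Unchanged (no nullable symbols): S -> g; L -> SS; L -> gg; P -> g.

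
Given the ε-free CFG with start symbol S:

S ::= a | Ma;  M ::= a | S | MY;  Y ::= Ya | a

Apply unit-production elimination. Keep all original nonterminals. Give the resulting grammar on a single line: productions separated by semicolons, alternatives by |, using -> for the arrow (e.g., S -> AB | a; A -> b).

Unit productions: M->S.
Unit pairs (A ⇒* B via units): (M,S).
S: inherits non-unit rules of {S} → Ma | a.
M: inherits non-unit rules of {M, S} → MY | Ma | a.
Y: inherits non-unit rules of {Y} → Ya | a.

S -> a | Ma; M -> a | MY | Ma; Y -> a | Ya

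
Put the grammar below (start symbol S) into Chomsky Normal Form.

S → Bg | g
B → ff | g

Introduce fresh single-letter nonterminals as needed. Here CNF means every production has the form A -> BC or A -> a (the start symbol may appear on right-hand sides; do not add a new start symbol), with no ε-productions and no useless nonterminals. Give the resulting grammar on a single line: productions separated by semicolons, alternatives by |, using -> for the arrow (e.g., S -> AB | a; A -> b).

S -> g | BC; A -> f; B -> g | AA; C -> g

No ε-productions.
No unit productions to eliminate.
TERM: introduce A -> f, C -> g and substitute in every rule of length ≥2.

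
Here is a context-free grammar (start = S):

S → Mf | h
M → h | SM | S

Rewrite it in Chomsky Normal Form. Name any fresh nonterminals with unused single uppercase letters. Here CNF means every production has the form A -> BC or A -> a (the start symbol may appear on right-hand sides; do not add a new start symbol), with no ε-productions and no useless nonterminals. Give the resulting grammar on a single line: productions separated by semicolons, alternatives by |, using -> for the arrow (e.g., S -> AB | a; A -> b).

S -> h | MA; A -> f; M -> h | MA | SM

No ε-productions.
After unit-elimination: S -> h | Mf; M -> h | Mf | SM.
TERM: introduce A -> f and substitute in every rule of length ≥2.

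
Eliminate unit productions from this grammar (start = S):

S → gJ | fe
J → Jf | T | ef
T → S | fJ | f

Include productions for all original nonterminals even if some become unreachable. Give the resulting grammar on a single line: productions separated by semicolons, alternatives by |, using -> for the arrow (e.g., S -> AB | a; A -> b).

Unit productions: J->T, T->S.
Unit pairs (A ⇒* B via units): (J,S), (J,T), (T,S).
S: inherits non-unit rules of {S} → fe | gJ.
J: inherits non-unit rules of {J, S, T} → Jf | ef | f | fJ | fe | gJ.
T: inherits non-unit rules of {S, T} → f | fJ | fe | gJ.

S -> fe | gJ; J -> f | Jf | ef | fJ | fe | gJ; T -> f | fJ | fe | gJ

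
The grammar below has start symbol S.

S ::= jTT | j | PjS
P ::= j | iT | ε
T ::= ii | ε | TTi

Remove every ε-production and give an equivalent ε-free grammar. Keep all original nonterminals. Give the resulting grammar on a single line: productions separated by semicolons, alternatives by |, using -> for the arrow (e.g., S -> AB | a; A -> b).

S -> j | jS | jT | PjS | jTT; P -> i | j | iT; T -> i | Ti | ii | TTi

Nullable set: {P, T}.
S -> PjS: P nullable, giving PjS | jS.
S -> jTT: T, T nullable, giving j | jT | jTT.
Drop P -> ε.
P -> iT: T nullable, giving i | iT.
Drop T -> ε.
T -> TTi: T, T nullable, giving TTi | Ti | i.
Unchanged (no nullable symbols): S -> j; P -> j; T -> ii.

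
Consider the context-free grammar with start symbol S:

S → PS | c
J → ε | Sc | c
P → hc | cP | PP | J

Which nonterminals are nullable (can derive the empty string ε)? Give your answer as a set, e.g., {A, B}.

{J, P}

Directly nullable (have an ε-rule): {J}.
P is nullable via P -> J (every symbol on the right is already known nullable).
Not nullable: S — each has a terminal in every rule's right-hand side or depends on a non-nullable symbol.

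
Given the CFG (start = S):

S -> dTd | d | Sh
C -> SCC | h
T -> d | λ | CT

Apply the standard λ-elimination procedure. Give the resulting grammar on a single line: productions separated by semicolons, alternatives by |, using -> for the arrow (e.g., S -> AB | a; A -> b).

Nullable set: {T}.
S -> dTd: T nullable, giving dTd | dd.
Drop T -> λ.
T -> CT: T nullable, giving C | CT.
Unchanged (no nullable symbols): S -> Sh; S -> d; C -> SCC; C -> h; T -> d.

S -> d | Sh | dd | dTd; C -> h | SCC; T -> C | d | CT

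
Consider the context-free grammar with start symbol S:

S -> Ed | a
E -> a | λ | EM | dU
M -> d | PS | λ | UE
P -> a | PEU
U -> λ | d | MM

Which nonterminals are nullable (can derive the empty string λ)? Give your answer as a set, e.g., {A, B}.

{E, M, U}

Directly nullable (have an ε-rule): {E, M, U}.
Not nullable: P, S — each has a terminal in every rule's right-hand side or depends on a non-nullable symbol.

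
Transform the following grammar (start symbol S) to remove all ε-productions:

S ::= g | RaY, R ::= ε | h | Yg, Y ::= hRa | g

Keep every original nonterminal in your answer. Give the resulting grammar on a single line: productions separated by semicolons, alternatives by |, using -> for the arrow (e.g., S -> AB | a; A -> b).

S -> g | aY | RaY; R -> h | Yg; Y -> g | ha | hRa

Nullable set: {R}.
S -> RaY: R nullable, giving RaY | aY.
Drop R -> ε.
Y -> hRa: R nullable, giving hRa | ha.
Unchanged (no nullable symbols): S -> g; R -> Yg; R -> h; Y -> g.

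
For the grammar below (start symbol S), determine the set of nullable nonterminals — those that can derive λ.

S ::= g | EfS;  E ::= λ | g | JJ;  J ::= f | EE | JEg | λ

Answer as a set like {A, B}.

{E, J}

Directly nullable (have an ε-rule): {E, J}.
Not nullable: S — each has a terminal in every rule's right-hand side or depends on a non-nullable symbol.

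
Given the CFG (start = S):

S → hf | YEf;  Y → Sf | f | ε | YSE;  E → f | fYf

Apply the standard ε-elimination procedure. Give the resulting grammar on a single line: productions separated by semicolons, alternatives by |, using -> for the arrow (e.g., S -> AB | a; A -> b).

S -> Ef | hf | YEf; E -> f | ff | fYf; Y -> f | SE | Sf | YSE

Nullable set: {Y}.
S -> YEf: Y nullable, giving Ef | YEf.
E -> fYf: Y nullable, giving fYf | ff.
Drop Y -> ε.
Y -> YSE: Y nullable, giving SE | YSE.
Unchanged (no nullable symbols): S -> hf; E -> f; Y -> Sf; Y -> f.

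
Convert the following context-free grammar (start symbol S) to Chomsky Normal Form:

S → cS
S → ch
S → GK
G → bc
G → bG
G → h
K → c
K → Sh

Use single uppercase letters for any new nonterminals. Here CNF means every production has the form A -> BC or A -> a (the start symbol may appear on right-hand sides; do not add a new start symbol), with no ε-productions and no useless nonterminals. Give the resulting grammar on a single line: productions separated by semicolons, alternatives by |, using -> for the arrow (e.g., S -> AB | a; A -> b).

S -> BC | BS | GK; A -> b; B -> c; C -> h; G -> h | AB | AG; K -> c | SC

No ε-productions.
No unit productions to eliminate.
TERM: introduce A -> b, B -> c, C -> h and substitute in every rule of length ≥2.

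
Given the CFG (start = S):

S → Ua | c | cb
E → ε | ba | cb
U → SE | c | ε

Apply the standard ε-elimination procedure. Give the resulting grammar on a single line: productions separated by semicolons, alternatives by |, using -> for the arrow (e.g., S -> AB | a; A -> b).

S -> a | c | Ua | cb; E -> ba | cb; U -> S | c | SE

Nullable set: {E, U}.
S -> Ua: U nullable, giving Ua | a.
Drop E -> ε.
Drop U -> ε.
U -> SE: E nullable, giving S | SE.
Unchanged (no nullable symbols): S -> c; S -> cb; E -> ba; E -> cb; U -> c.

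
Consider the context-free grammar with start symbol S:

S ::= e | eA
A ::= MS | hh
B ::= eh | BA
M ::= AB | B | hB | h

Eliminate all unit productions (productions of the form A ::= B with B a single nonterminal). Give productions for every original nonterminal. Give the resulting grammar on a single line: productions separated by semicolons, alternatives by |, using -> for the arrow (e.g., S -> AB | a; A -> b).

S -> e | eA; A -> MS | hh; B -> BA | eh; M -> h | AB | BA | eh | hB

Unit productions: M->B.
Unit pairs (A ⇒* B via units): (M,B).
S: inherits non-unit rules of {S} → e | eA.
A: inherits non-unit rules of {A} → MS | hh.
B: inherits non-unit rules of {B} → BA | eh.
M: inherits non-unit rules of {B, M} → AB | BA | eh | h | hB.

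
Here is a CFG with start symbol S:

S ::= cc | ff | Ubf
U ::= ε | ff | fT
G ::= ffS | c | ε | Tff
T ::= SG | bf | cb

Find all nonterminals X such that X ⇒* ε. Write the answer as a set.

Directly nullable (have an ε-rule): {G, U}.
Not nullable: S, T — each has a terminal in every rule's right-hand side or depends on a non-nullable symbol.

{G, U}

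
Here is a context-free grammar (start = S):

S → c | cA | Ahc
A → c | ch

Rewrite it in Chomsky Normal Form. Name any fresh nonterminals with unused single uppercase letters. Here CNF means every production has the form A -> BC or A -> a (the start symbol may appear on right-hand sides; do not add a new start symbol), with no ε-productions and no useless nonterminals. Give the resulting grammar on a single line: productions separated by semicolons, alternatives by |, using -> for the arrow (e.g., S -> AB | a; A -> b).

S -> c | AD | BA; A -> c | BC; B -> c; C -> h; D -> CB

No ε-productions.
No unit productions to eliminate.
TERM: introduce B -> c, C -> h and substitute in every rule of length ≥2.
BIN: S -> ACB becomes S -> AD, D -> CB.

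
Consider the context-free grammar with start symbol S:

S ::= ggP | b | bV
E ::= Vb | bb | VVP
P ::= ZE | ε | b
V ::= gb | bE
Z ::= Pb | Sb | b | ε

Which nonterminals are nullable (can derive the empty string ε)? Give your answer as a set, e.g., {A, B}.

Directly nullable (have an ε-rule): {P, Z}.
Not nullable: E, S, V — each has a terminal in every rule's right-hand side or depends on a non-nullable symbol.

{P, Z}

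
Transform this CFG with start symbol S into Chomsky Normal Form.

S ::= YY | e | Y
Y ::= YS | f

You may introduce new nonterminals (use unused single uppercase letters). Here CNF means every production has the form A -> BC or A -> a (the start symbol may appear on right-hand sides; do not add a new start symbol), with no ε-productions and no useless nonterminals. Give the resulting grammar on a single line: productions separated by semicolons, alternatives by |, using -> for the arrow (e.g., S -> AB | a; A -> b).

S -> e | f | YS | YY; Y -> f | YS

No ε-productions.
After unit-elimination: S -> e | f | YS | YY; Y -> f | YS.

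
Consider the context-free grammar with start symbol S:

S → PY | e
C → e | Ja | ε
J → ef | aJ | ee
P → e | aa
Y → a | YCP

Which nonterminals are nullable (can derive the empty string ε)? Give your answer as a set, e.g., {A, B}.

{C}

Directly nullable (have an ε-rule): {C}.
Not nullable: J, P, S, Y — each has a terminal in every rule's right-hand side or depends on a non-nullable symbol.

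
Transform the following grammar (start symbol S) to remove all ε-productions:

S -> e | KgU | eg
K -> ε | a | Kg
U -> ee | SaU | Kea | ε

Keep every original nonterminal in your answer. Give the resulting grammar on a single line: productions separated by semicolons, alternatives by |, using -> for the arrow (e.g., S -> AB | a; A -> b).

Nullable set: {K, U}.
S -> KgU: K, U nullable, giving Kg | KgU | g | gU.
Drop K -> ε.
K -> Kg: K nullable, giving Kg | g.
Drop U -> ε.
U -> Kea: K nullable, giving Kea | ea.
U -> SaU: U nullable, giving Sa | SaU.
Unchanged (no nullable symbols): S -> e; S -> eg; K -> a; U -> ee.

S -> e | g | Kg | eg | gU | KgU; K -> a | g | Kg; U -> Sa | ea | ee | Kea | SaU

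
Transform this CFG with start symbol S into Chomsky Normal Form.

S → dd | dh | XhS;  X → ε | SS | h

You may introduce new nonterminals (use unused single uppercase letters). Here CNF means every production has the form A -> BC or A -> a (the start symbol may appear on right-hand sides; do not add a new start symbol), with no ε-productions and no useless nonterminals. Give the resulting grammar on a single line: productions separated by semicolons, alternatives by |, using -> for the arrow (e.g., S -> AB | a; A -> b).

S -> AS | BA | BB | XC; A -> h; B -> d; C -> AS; X -> h | SS

Nullable: {X}; after ε-elimination: S -> dd | dh | hS | XhS; X -> h | SS.
No unit productions to eliminate.
TERM: introduce B -> d, A -> h and substitute in every rule of length ≥2.
BIN: S -> XAS becomes S -> XC, C -> AS.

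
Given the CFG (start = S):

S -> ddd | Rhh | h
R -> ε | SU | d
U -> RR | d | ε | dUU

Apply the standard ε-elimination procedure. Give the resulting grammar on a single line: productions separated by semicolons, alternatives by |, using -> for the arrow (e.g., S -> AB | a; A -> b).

S -> h | hh | Rhh | ddd; R -> S | d | SU; U -> R | d | RR | dU | dUU

Nullable set: {R, U}.
S -> Rhh: R nullable, giving Rhh | hh.
Drop R -> ε.
R -> SU: U nullable, giving S | SU.
Drop U -> ε.
U -> RR: R, R nullable, giving R | RR.
U -> dUU: U, U nullable, giving d | dU | dUU.
Unchanged (no nullable symbols): S -> ddd; S -> h; R -> d; U -> d.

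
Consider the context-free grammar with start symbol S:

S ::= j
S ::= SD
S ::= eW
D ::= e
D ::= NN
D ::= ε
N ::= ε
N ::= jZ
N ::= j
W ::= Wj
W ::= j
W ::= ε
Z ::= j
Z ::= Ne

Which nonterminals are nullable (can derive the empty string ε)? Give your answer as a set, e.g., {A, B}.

Directly nullable (have an ε-rule): {D, N, W}.
Not nullable: S, Z — each has a terminal in every rule's right-hand side or depends on a non-nullable symbol.

{D, N, W}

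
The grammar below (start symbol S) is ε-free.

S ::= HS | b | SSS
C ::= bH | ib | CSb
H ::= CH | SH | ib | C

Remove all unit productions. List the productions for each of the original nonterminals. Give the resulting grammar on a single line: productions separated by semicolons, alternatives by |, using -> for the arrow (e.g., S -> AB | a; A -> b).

Unit productions: H->C.
Unit pairs (A ⇒* B via units): (H,C).
S: inherits non-unit rules of {S} → HS | SSS | b.
C: inherits non-unit rules of {C} → CSb | bH | ib.
H: inherits non-unit rules of {C, H} → CH | CSb | SH | bH | ib.

S -> b | HS | SSS; C -> bH | ib | CSb; H -> CH | SH | bH | ib | CSb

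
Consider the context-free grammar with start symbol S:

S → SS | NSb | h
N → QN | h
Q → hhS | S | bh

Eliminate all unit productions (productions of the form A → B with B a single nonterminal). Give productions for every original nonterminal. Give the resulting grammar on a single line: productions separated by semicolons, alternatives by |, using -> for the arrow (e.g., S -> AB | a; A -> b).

S -> h | SS | NSb; N -> h | QN; Q -> h | SS | bh | NSb | hhS

Unit productions: Q->S.
Unit pairs (A ⇒* B via units): (Q,S).
S: inherits non-unit rules of {S} → NSb | SS | h.
N: inherits non-unit rules of {N} → QN | h.
Q: inherits non-unit rules of {Q, S} → NSb | SS | bh | h | hhS.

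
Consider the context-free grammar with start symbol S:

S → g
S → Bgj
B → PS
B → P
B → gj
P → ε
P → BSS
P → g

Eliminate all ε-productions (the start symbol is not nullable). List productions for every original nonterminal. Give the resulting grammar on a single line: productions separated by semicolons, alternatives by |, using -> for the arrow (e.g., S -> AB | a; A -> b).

Nullable set: {B, P}.
S -> Bgj: B nullable, giving Bgj | gj.
B -> P: P nullable, giving P.
B -> PS: P nullable, giving PS | S.
Drop P -> ε.
P -> BSS: B nullable, giving BSS | SS.
Unchanged (no nullable symbols): S -> g; B -> gj; P -> g.

S -> g | gj | Bgj; B -> P | S | PS | gj; P -> g | SS | BSS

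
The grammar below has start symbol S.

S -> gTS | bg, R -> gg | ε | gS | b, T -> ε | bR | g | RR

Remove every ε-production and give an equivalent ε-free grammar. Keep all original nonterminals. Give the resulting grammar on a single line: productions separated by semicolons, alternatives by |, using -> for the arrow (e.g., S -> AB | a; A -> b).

S -> bg | gS | gTS; R -> b | gS | gg; T -> R | b | g | RR | bR

Nullable set: {R, T}.
S -> gTS: T nullable, giving gS | gTS.
Drop R -> ε.
Drop T -> ε.
T -> RR: R, R nullable, giving R | RR.
T -> bR: R nullable, giving b | bR.
Unchanged (no nullable symbols): S -> bg; R -> b; R -> gS; R -> gg; T -> g.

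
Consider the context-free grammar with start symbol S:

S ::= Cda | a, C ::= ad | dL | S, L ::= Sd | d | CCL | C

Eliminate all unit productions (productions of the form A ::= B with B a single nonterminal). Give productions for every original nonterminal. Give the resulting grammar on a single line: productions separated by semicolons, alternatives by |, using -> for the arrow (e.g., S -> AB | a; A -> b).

Unit productions: C->S, L->C.
Unit pairs (A ⇒* B via units): (C,S), (L,C), (L,S).
S: inherits non-unit rules of {S} → Cda | a.
C: inherits non-unit rules of {C, S} → Cda | a | ad | dL.
L: inherits non-unit rules of {C, L, S} → CCL | Cda | Sd | a | ad | d | dL.

S -> a | Cda; C -> a | ad | dL | Cda; L -> a | d | Sd | ad | dL | CCL | Cda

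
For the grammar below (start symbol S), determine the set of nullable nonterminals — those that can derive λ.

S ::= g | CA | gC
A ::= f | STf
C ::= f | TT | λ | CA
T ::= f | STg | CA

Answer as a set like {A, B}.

Directly nullable (have an ε-rule): {C}.
Not nullable: A, S, T — each has a terminal in every rule's right-hand side or depends on a non-nullable symbol.

{C}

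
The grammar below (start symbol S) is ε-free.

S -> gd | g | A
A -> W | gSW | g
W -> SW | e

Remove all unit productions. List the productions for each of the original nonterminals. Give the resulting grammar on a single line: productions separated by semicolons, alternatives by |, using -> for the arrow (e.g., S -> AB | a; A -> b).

Unit productions: A->W, S->A.
Unit pairs (A ⇒* B via units): (A,W), (S,A), (S,W).
S: inherits non-unit rules of {A, S, W} → SW | e | g | gSW | gd.
A: inherits non-unit rules of {A, W} → SW | e | g | gSW.
W: inherits non-unit rules of {W} → SW | e.

S -> e | g | SW | gd | gSW; A -> e | g | SW | gSW; W -> e | SW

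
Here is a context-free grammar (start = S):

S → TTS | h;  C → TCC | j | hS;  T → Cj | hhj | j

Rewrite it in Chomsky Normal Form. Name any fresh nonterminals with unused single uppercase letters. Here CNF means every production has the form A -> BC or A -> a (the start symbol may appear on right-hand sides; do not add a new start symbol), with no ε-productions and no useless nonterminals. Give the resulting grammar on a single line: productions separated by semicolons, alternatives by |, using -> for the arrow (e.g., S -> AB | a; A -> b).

S -> h | TE; A -> h; B -> j; C -> j | AS | TD; D -> CC; E -> TS; F -> AB; T -> j | AF | CB

No ε-productions.
No unit productions to eliminate.
TERM: introduce A -> h, B -> j and substitute in every rule of length ≥2.
BIN: C -> TCC becomes C -> TD, D -> CC; S -> TTS becomes S -> TE, E -> TS; T -> AAB becomes T -> AF, F -> AB.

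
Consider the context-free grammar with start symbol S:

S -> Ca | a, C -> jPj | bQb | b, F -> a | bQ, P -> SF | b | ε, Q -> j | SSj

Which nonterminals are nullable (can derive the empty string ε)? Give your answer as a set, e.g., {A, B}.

Directly nullable (have an ε-rule): {P}.
Not nullable: C, F, Q, S — each has a terminal in every rule's right-hand side or depends on a non-nullable symbol.

{P}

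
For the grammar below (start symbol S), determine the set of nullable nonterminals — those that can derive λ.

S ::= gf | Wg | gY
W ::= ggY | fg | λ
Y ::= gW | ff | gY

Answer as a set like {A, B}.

Directly nullable (have an ε-rule): {W}.
Not nullable: S, Y — each has a terminal in every rule's right-hand side or depends on a non-nullable symbol.

{W}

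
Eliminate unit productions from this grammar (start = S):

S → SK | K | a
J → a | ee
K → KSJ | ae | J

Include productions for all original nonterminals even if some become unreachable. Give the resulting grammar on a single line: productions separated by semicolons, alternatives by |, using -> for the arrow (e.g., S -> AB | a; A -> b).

S -> a | SK | ae | ee | KSJ; J -> a | ee; K -> a | ae | ee | KSJ

Unit productions: K->J, S->K.
Unit pairs (A ⇒* B via units): (K,J), (S,J), (S,K).
S: inherits non-unit rules of {J, K, S} → KSJ | SK | a | ae | ee.
J: inherits non-unit rules of {J} → a | ee.
K: inherits non-unit rules of {J, K} → KSJ | a | ae | ee.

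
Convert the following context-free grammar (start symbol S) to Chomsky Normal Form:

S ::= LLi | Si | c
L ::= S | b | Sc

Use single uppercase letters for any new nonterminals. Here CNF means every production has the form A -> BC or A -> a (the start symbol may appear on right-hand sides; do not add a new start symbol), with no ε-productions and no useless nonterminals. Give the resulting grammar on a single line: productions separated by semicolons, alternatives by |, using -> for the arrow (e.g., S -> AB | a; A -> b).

S -> c | LD | SA; A -> i; B -> c; C -> LA; D -> LA; L -> b | c | LC | SA | SB

No ε-productions.
After unit-elimination: S -> c | Si | LLi; L -> b | c | Sc | Si | LLi.
TERM: introduce B -> c, A -> i and substitute in every rule of length ≥2.
BIN: L -> LLA becomes L -> LC, C -> LA; S -> LLA becomes S -> LD, D -> LA.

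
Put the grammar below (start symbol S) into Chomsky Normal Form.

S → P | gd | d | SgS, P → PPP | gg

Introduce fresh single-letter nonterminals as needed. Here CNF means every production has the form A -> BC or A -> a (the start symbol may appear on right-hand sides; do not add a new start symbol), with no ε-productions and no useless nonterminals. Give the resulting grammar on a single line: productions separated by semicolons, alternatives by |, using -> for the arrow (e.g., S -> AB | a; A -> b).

S -> d | AA | AB | PD | SE; A -> g; B -> d; C -> PP; D -> PP; E -> AS; P -> AA | PC

No ε-productions.
After unit-elimination: S -> d | gd | gg | PPP | SgS; P -> gg | PPP.
TERM: introduce B -> d, A -> g and substitute in every rule of length ≥2.
BIN: P -> PPP becomes P -> PC, C -> PP; S -> PPP becomes S -> PD, D -> PP; S -> SAS becomes S -> SE, E -> AS.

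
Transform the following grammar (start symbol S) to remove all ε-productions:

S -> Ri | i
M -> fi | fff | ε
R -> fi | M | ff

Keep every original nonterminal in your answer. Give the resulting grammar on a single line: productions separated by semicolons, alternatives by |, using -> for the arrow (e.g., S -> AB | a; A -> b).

S -> i | Ri; M -> fi | fff; R -> M | ff | fi

Nullable set: {M, R}.
S -> Ri: R nullable, giving Ri | i.
Drop M -> ε.
R -> M: M nullable, giving M.
Unchanged (no nullable symbols): S -> i; M -> fff; M -> fi; R -> ff; R -> fi.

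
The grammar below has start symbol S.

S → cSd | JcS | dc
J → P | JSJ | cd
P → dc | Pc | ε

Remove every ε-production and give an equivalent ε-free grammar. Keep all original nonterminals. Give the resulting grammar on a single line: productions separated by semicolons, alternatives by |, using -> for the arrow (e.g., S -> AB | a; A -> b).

S -> cS | dc | JcS | cSd; J -> P | S | JS | SJ | cd | JSJ; P -> c | Pc | dc

Nullable set: {J, P}.
S -> JcS: J nullable, giving JcS | cS.
J -> JSJ: J, J nullable, giving JS | JSJ | S | SJ.
J -> P: P nullable, giving P.
Drop P -> ε.
P -> Pc: P nullable, giving Pc | c.
Unchanged (no nullable symbols): S -> cSd; S -> dc; J -> cd; P -> dc.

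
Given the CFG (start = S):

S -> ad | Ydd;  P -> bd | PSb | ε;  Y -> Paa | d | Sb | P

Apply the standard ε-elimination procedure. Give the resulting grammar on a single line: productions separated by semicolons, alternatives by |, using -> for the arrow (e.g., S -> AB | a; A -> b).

Nullable set: {P, Y}.
S -> Ydd: Y nullable, giving Ydd | dd.
Drop P -> ε.
P -> PSb: P nullable, giving PSb | Sb.
Y -> P: P nullable, giving P.
Y -> Paa: P nullable, giving Paa | aa.
Unchanged (no nullable symbols): S -> ad; P -> bd; Y -> Sb; Y -> d.

S -> ad | dd | Ydd; P -> Sb | bd | PSb; Y -> P | d | Sb | aa | Paa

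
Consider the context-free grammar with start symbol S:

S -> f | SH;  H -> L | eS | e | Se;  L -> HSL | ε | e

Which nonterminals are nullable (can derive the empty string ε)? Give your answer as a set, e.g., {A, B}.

{H, L}

Directly nullable (have an ε-rule): {L}.
H is nullable via H -> L (every symbol on the right is already known nullable).
Not nullable: S — each has a terminal in every rule's right-hand side or depends on a non-nullable symbol.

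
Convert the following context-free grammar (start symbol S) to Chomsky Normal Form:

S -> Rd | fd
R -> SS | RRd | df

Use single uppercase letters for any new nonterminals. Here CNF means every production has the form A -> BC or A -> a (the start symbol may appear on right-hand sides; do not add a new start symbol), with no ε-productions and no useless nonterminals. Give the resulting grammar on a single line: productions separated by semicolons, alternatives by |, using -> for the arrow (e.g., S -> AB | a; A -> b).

No ε-productions.
No unit productions to eliminate.
TERM: introduce A -> d, B -> f and substitute in every rule of length ≥2.
BIN: R -> RRA becomes R -> RC, C -> RA.

S -> BA | RA; A -> d; B -> f; C -> RA; R -> AB | RC | SS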